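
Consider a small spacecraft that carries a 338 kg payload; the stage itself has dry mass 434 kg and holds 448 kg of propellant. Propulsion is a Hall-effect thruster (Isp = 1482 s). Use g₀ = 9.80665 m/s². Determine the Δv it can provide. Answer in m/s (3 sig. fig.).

v_e = Isp · g₀ = 1482 × 9.80665 = 14533.5 m/s.
m₀ = payload + dry + propellant = 338 + 434 + 448 = 1,220 kg.
m_f = payload + dry = 338 + 434 = 772 kg.
Rocket equation: Δv = v_e · ln(m₀/m_f) = 14533.5 × ln(1.58) = 14533.5 × 0.4576 ≈ 6650.8 m/s.

Δv ≈ 6650 m/s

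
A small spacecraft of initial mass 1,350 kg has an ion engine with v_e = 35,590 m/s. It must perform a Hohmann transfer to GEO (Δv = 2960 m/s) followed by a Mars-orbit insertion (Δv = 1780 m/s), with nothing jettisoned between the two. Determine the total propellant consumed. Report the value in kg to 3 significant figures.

total propellant consumed ≈ 168 kg

After the first burn: m = 1350 × exp(−2960/35590.0) = 1350 × 0.92020 = 1,242.27 kg.
After the second burn: m = 1,242.27 × exp(−1780/35590.0) = 1,242.27 × 0.95122 = 1,181.67 kg.
Total propellant = m₀ − m_final = 1350 − 1,181.67 = 168.33 kg.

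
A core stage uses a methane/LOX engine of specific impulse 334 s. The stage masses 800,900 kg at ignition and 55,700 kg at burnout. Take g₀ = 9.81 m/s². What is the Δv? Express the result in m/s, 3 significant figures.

v_e = Isp · g₀ = 334 × 9.81 = 3276.5 m/s.
Δv = v_e · ln(m₀/m_f) = 3276.5 × ln(14.38) = 3276.5 × 2.6658 ≈ 8734.5 m/s.

Δv ≈ 8730 m/s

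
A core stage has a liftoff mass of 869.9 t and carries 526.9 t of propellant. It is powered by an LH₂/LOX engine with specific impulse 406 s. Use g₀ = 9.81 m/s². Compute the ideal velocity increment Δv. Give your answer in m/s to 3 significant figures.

Δv ≈ 3710 m/s

v_e = Isp · g₀ = 406 × 9.81 = 3982.9 m/s.
m_f = m₀ − m_prop = 869.9 − 526.9 = 343 t.
Δv = v_e · ln(m₀/m_f) = 3982.9 × ln(2.536) = 3982.9 × 0.9306 ≈ 3706.6 m/s.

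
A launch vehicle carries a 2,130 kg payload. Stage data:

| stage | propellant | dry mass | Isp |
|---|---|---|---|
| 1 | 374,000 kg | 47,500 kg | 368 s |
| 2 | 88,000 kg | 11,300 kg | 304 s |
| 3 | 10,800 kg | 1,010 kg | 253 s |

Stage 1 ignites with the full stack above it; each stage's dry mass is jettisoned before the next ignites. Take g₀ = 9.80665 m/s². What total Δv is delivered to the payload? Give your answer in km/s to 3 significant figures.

Ignition mass of stage 1 = 374,000+47,500 + 88,000+11,300 + 10,800+1,010 + 2,130 = 534,740 kg.
Stage 1: m₀ = 534,740 kg, m_f = 534,740 − 374,000 = 160,740 kg; Δv = 368×9.80665×ln(3.327) = 3608.8×1.2020 ≈ 4338 m/s.
Stage 2: m₀ = 113,240 kg, m_f = 113,240 − 88,000 = 25,240 kg; Δv = 304×9.80665×ln(4.487) = 2981.2×1.5011 ≈ 4475 m/s.
Stage 3: m₀ = 13,940 kg, m_f = 13,940 − 10,800 = 3,140 kg; Δv = 253×9.80665×ln(4.439) = 2481.1×1.4905 ≈ 3698 m/s.
Total Δv = 4338 + 4475 + 3698 = 12511 m/s.

Δv ≈ 12.5 km/s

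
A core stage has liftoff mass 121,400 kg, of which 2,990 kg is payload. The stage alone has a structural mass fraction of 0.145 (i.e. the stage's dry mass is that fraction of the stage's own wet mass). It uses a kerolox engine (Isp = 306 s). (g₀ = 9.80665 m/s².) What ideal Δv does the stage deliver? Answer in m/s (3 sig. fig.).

Stage wet mass = m₀ − payload = 121,400 − 2,990 = 118,410 kg.
Stage dry mass = ε × stage wet mass = 0.145 × 118,410 = 17,169.5 kg.
Burnout mass m_f = stage dry + payload = 17,169.5 + 2,990 = 20,159.5 kg.
v_e = Isp · g₀ = 306 × 9.80665 = 3000.8 m/s.
Using Δv = v_e ln(m₀/m_f): Δv = v_e · ln(121,400/20,159.5) = 3000.8 × ln(6.022) = 3000.8 × 1.7954 ≈ 5388 m/s.

Δv ≈ 5390 m/s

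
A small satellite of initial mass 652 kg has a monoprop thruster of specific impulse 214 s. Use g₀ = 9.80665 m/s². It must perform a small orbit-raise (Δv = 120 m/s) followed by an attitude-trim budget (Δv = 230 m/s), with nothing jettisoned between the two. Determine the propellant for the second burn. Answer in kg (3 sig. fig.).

v_e = Isp · g₀ = 214 × 9.80665 = 2098.6 m/s.
After the first burn: m = 652 × exp(−120/2098.6) = 652 × 0.94442 = 615.762 kg.
After the second burn: m = 615.762 × exp(−230/2098.6) = 615.762 × 0.89620 = 551.846 kg.
Second-burn propellant = 615.762 − 551.846 = 63.916 kg.

propellant for the second burn ≈ 63.9 kg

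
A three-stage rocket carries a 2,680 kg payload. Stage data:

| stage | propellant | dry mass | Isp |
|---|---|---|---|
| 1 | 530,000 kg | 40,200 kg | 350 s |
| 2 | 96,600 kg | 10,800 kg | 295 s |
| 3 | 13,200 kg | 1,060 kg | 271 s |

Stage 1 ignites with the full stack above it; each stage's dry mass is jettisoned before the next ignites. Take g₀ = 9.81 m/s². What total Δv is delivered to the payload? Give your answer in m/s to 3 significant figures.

Δv ≈ 13300 m/s

Ignition mass of stage 1 = 530,000+40,200 + 96,600+10,800 + 13,200+1,060 + 2,680 = 694,540 kg.
Stage 1: m₀ = 694,540 kg, m_f = 694,540 − 530,000 = 164,540 kg; Δv = 350×9.81×ln(4.221) = 3433.5×1.4401 ≈ 4945 m/s.
Stage 2: m₀ = 124,340 kg, m_f = 124,340 − 96,600 = 27,740 kg; Δv = 295×9.81×ln(4.482) = 2894.0×1.5001 ≈ 4341 m/s.
Stage 3: m₀ = 16,940 kg, m_f = 16,940 − 13,200 = 3,740 kg; Δv = 271×9.81×ln(4.529) = 2658.5×1.5106 ≈ 4016 m/s.
Total Δv = 4945 + 4341 + 4016 = 13302 m/s.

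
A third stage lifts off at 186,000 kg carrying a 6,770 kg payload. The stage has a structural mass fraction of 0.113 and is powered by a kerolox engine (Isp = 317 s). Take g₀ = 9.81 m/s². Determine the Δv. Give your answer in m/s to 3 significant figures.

Stage wet mass = m₀ − payload = 186,000 − 6,770 = 179,230 kg.
Stage dry mass = ε × stage wet mass = 0.113 × 179,230 = 20,253 kg.
Burnout mass m_f = stage dry + payload = 20,253 + 6,770 = 27,023 kg.
v_e = Isp · g₀ = 317 × 9.81 = 3109.8 m/s.
Δv = v_e · ln(186,000/27,023) = 3109.8 × ln(6.883) = 3109.8 × 1.9291 ≈ 5999 m/s.

Δv ≈ 6000 m/s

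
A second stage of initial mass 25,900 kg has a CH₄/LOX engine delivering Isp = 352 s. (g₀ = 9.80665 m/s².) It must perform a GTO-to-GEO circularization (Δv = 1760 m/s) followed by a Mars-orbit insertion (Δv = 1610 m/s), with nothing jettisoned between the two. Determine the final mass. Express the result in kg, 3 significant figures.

v_e = Isp · g₀ = 352 × 9.80665 = 3451.9 m/s.
After the first burn: m = 25900 × exp(−1760/3451.9) = 25900 × 0.60058 = 15,555 kg.
After the second burn: m = 15,555 × exp(−1610/3451.9) = 15,555 × 0.62725 = 9,756.87 kg.

final mass ≈ 9760 kg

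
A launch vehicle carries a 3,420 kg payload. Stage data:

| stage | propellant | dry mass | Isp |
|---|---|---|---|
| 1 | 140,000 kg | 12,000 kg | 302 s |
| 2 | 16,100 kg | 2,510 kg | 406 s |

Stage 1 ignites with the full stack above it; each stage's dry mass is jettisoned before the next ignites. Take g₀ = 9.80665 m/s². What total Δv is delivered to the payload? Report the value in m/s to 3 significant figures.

Δv ≈ 10100 m/s

Ignition mass of stage 1 = 140,000+12,000 + 16,100+2,510 + 3,420 = 174,030 kg.
Stage 1: m₀ = 174,030 kg, m_f = 174,030 − 140,000 = 34,030 kg; Δv = 302×9.80665×ln(5.114) = 2961.6×1.6320 ≈ 4833 m/s.
Stage 2: m₀ = 22,030 kg, m_f = 22,030 − 16,100 = 5,930 kg; Δv = 406×9.80665×ln(3.715) = 3981.5×1.3124 ≈ 5225 m/s.
Total Δv = 4833 + 5225 = 10058 m/s.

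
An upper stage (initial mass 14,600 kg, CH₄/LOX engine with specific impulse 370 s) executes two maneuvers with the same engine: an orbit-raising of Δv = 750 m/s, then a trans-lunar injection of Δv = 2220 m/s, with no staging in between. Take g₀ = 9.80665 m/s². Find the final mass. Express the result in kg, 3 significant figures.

final mass ≈ 6440 kg

v_e = Isp · g₀ = 370 × 9.80665 = 3628.5 m/s.
After the first burn: m = 14600 × exp(−750/3628.5) = 14600 × 0.81326 = 11,873.6 kg.
After the second burn: m = 11,873.6 × exp(−2220/3628.5) = 11,873.6 × 0.54236 = 6,439.77 kg.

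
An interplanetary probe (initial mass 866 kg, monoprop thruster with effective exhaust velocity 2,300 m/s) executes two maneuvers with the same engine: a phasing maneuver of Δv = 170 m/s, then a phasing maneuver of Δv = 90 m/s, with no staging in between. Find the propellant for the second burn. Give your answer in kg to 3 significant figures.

propellant for the second burn ≈ 30.9 kg

After the first burn: m = 866 × exp(−170/2300.0) = 866 × 0.92875 = 804.298 kg.
After the second burn: m = 804.298 × exp(−90/2300.0) = 804.298 × 0.96163 = 773.437 kg.
Second-burn propellant = 804.298 − 773.437 = 30.861 kg.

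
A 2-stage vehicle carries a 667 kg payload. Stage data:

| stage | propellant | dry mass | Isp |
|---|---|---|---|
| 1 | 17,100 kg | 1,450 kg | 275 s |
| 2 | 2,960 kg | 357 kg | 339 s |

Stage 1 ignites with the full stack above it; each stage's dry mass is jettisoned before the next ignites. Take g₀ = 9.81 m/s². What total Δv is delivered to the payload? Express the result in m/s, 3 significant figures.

Ignition mass of stage 1 = 17,100+1,450 + 2,960+357 + 667 = 22,534 kg.
Stage 1: m₀ = 22,534 kg, m_f = 22,534 − 17,100 = 5,434 kg; Δv = 275×9.81×ln(4.147) = 2697.8×1.4223 ≈ 3837 m/s.
Stage 2: m₀ = 3,984 kg, m_f = 3,984 − 2,960 = 1,024 kg; Δv = 339×9.81×ln(3.891) = 3325.6×1.3586 ≈ 4518 m/s.
Total Δv = 3837 + 4518 = 8355 m/s.

Δv ≈ 8360 m/s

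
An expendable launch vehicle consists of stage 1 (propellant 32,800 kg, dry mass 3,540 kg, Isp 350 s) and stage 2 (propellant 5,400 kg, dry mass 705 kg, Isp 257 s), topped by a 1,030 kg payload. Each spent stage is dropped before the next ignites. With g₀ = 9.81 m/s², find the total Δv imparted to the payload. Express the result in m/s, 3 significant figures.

Δv ≈ 8390 m/s

Ignition mass of stage 1 = 32,800+3,540 + 5,400+705 + 1,030 = 43,475 kg.
Stage 1: m₀ = 43,475 kg, m_f = 43,475 − 32,800 = 10,675 kg; Δv = 350×9.81×ln(4.073) = 3433.5×1.4043 ≈ 4822 m/s.
Stage 2: m₀ = 7,135 kg, m_f = 7,135 − 5,400 = 1,735 kg; Δv = 257×9.81×ln(4.112) = 2521.2×1.4140 ≈ 3565 m/s.
Total Δv = 4822 + 3565 = 8387 m/s.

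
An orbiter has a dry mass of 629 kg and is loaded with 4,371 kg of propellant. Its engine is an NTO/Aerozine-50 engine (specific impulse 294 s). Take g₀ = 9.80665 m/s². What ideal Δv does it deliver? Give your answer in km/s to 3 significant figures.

v_e = Isp · g₀ = 294 × 9.80665 = 2883.2 m/s.
m₀ = m_dry + m_prop = 629 + 4,371 = 5,000 kg.
Rocket equation: Δv = v_e · ln(m₀/m_f) = 2883.2 × ln(7.949) = 2883.2 × 2.0731 ≈ 5977.0 m/s.

Δv ≈ 5.98 km/s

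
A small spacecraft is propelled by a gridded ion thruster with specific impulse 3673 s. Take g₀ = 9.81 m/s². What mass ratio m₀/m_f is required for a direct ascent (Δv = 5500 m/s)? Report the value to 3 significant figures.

mass ratio ≈ 1.16

v_e = Isp · g₀ = 3673 × 9.81 = 36032.1 m/s.
Rocket equation: m₀/m_f = exp(Δv / v_e) = exp(5500 / 36032.1) = exp(0.1526) = 1.1649.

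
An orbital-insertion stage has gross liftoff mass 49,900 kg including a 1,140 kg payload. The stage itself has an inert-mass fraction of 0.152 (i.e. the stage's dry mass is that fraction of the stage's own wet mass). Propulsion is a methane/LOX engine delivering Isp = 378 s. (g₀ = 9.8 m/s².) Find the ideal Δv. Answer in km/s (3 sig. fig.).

Stage wet mass = m₀ − payload = 49,900 − 1,140 = 48,760 kg.
Stage dry mass = ε × stage wet mass = 0.152 × 48,760 = 7,411.52 kg.
Burnout mass m_f = stage dry + payload = 7,411.52 + 1,140 = 8,551.52 kg.
v_e = Isp · g₀ = 378 × 9.8 = 3704.4 m/s.
From the ideal rocket equation, Δv = v_e · ln(49,900/8,551.52) = 3704.4 × ln(5.835) = 3704.4 × 1.7639 ≈ 6534 m/s.

Δv ≈ 6.53 km/s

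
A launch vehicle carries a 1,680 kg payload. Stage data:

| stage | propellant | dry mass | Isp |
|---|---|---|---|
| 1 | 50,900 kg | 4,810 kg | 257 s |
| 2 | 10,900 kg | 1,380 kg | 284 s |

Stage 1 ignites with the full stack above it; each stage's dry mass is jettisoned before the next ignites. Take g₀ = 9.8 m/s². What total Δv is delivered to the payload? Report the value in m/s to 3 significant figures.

Ignition mass of stage 1 = 50,900+4,810 + 10,900+1,380 + 1,680 = 69,670 kg.
Stage 1: m₀ = 69,670 kg, m_f = 69,670 − 50,900 = 18,770 kg; Δv = 257×9.8×ln(3.712) = 2518.6×1.3115 ≈ 3303 m/s.
Stage 2: m₀ = 13,960 kg, m_f = 13,960 − 10,900 = 3,060 kg; Δv = 284×9.8×ln(4.562) = 2783.2×1.5178 ≈ 4224 m/s.
Total Δv = 3303 + 4224 = 7527 m/s.

Δv ≈ 7530 m/s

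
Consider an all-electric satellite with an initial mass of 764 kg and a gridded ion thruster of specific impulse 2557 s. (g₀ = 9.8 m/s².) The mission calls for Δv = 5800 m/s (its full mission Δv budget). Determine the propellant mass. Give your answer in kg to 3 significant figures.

v_e = Isp · g₀ = 2557 × 9.8 = 25058.6 m/s.
m₀/m_f = exp(Δv / v_e) = exp(5800 / 25058.6) = exp(0.2315) = 1.2604.
m_f = 764 / 1.2604 = 606.157 kg, so propellant = m₀ − m_f = 764 − 606.157 = 157.843 kg.

propellant mass ≈ 158 kg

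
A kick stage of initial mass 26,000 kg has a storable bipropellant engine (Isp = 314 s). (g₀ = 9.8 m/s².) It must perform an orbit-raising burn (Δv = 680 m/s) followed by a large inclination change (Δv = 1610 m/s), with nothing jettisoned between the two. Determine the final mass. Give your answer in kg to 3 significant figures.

v_e = Isp · g₀ = 314 × 9.8 = 3077.2 m/s.
After the first burn: m = 26000 × exp(−680/3077.2) = 26000 × 0.80173 = 20,845 kg.
After the second burn: m = 20,845 × exp(−1610/3077.2) = 20,845 × 0.59262 = 12,353.2 kg.

final mass ≈ 12400 kg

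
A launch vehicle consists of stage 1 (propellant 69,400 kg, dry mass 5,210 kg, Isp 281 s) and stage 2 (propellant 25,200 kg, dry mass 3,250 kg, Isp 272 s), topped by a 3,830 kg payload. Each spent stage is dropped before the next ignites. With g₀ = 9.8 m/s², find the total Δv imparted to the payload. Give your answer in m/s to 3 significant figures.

Δv ≈ 6930 m/s

Ignition mass of stage 1 = 69,400+5,210 + 25,200+3,250 + 3,830 = 106,890 kg.
Stage 1: m₀ = 106,890 kg, m_f = 106,890 − 69,400 = 37,490 kg; Δv = 281×9.8×ln(2.851) = 2753.8×1.0477 ≈ 2885 m/s.
Stage 2: m₀ = 32,280 kg, m_f = 32,280 − 25,200 = 7,080 kg; Δv = 272×9.8×ln(4.559) = 2665.6×1.5172 ≈ 4044 m/s.
Total Δv = 2885 + 4044 = 6929 m/s.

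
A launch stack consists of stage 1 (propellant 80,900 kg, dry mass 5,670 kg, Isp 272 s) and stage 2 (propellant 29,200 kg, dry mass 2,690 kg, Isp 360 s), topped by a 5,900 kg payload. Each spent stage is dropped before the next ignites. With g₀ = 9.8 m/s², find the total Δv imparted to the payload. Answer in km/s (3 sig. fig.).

Ignition mass of stage 1 = 80,900+5,670 + 29,200+2,690 + 5,900 = 124,360 kg.
Stage 1: m₀ = 124,360 kg, m_f = 124,360 − 80,900 = 43,460 kg; Δv = 272×9.8×ln(2.861) = 2665.6×1.0513 ≈ 2802 m/s.
Stage 2: m₀ = 37,790 kg, m_f = 37,790 − 29,200 = 8,590 kg; Δv = 360×9.8×ln(4.399) = 3528.0×1.4814 ≈ 5227 m/s.
Total Δv = 2802 + 5227 = 8029 m/s.

Δv ≈ 8.03 km/s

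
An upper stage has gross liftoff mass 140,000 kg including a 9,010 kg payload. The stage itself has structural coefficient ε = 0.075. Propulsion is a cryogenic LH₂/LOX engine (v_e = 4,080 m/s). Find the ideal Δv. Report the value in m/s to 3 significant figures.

Δv ≈ 8180 m/s

Stage wet mass = m₀ − payload = 140,000 − 9,010 = 130,990 kg.
Stage dry mass = ε × stage wet mass = 0.075 × 130,990 = 9,824.25 kg.
Burnout mass m_f = stage dry + payload = 9,824.25 + 9,010 = 18,834.25 kg.
Δv = v_e · ln(140,000/18,834.25) = 4080.0 × ln(7.433) = 4080.0 × 2.0060 ≈ 8184 m/s.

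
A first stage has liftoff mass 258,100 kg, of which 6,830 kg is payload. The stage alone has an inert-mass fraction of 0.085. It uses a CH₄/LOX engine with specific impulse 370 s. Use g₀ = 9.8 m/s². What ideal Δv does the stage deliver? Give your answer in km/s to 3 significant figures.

Δv ≈ 8.03 km/s

Stage wet mass = m₀ − payload = 258,100 − 6,830 = 251,270 kg.
Stage dry mass = ε × stage wet mass = 0.085 × 251,270 = 21,358 kg.
Burnout mass m_f = stage dry + payload = 21,358 + 6,830 = 28,188 kg.
v_e = Isp · g₀ = 370 × 9.8 = 3626.0 m/s.
Using Δv = v_e ln(m₀/m_f): Δv = v_e · ln(258,100/28,188) = 3626.0 × ln(9.156) = 3626.0 × 2.2145 ≈ 8030 m/s.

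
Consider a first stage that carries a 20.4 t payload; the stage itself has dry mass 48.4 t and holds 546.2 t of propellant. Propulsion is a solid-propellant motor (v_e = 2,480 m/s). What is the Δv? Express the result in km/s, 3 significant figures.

m₀ = payload + dry + propellant = 20.4 + 48.4 + 546.2 = 615 t.
m_f = payload + dry = 20.4 + 48.4 = 68.8 t.
Δv = v_e · ln(m₀/m_f) = 2480.0 × ln(8.939) = 2480.0 × 2.1904 ≈ 5432.2 m/s.

Δv ≈ 5.43 km/s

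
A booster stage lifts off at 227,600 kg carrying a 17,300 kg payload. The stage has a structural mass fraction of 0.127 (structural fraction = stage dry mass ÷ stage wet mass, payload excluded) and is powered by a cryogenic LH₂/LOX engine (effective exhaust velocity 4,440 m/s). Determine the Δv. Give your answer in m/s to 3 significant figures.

Stage wet mass = m₀ − payload = 227,600 − 17,300 = 210,300 kg.
Stage dry mass = ε × stage wet mass = 0.127 × 210,300 = 26,708.1 kg.
Burnout mass m_f = stage dry + payload = 26,708.1 + 17,300 = 44,008.1 kg.
Δv = v_e · ln(227,600/44,008.1) = 4440.0 × ln(5.172) = 4440.0 × 1.6432 ≈ 7296 m/s.

Δv ≈ 7300 m/s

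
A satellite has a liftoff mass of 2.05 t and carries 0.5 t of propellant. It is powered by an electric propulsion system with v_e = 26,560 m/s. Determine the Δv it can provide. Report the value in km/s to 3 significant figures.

m_f = m₀ − m_prop = 2.05 − 0.5 = 1.55 t.
From the ideal rocket equation, Δv = v_e · ln(m₀/m_f) = 26560.0 × ln(1.323) = 26560.0 × 0.2796 ≈ 7425.8 m/s.

Δv ≈ 7.43 km/s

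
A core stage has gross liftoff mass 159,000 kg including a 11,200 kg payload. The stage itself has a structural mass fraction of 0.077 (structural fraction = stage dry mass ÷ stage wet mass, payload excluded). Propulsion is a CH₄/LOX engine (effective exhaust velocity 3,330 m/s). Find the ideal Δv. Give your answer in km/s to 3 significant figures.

Stage wet mass = m₀ − payload = 159,000 − 11,200 = 147,800 kg.
Stage dry mass = ε × stage wet mass = 0.077 × 147,800 = 11,380.6 kg.
Burnout mass m_f = stage dry + payload = 11,380.6 + 11,200 = 22,580.6 kg.
From the ideal rocket equation, Δv = v_e · ln(159,000/22,580.6) = 3330.0 × ln(7.041) = 3330.0 × 1.9518 ≈ 6500 m/s.

Δv ≈ 6.50 km/s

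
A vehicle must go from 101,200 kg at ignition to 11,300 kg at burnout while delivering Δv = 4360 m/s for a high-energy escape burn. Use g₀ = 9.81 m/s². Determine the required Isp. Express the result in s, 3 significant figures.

Isp ≈ 203 s

ln(m₀/m_f) = ln(101200/11300) = ln(8.956) = 2.1923.
Using Δv = v_e ln(m₀/m_f): v_e = Δv / ln(m₀/m_f) = 4360 / 2.1923 = 1988.8 m/s.
Isp = v_e / g₀ = 1988.8 / 9.81 = 202.7 s.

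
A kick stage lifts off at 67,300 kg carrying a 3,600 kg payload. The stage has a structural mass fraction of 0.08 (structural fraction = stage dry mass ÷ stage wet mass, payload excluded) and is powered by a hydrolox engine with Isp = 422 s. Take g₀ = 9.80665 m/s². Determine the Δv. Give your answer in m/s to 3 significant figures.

Δv ≈ 8470 m/s

Stage wet mass = m₀ − payload = 67,300 − 3,600 = 63,700 kg.
Stage dry mass = ε × stage wet mass = 0.08 × 63,700 = 5,096 kg.
Burnout mass m_f = stage dry + payload = 5,096 + 3,600 = 8,696 kg.
v_e = Isp · g₀ = 422 × 9.80665 = 4138.4 m/s.
By the Tsiolkovsky rocket equation, Δv = v_e · ln(67,300/8,696) = 4138.4 × ln(7.739) = 4138.4 × 2.0463 ≈ 8468 m/s.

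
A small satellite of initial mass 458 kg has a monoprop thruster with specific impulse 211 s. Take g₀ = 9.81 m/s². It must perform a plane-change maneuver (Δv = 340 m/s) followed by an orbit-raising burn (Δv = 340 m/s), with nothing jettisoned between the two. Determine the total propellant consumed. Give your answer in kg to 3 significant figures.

v_e = Isp · g₀ = 211 × 9.81 = 2069.9 m/s.
After the first burn: m = 458 × exp(−340/2069.9) = 458 × 0.84852 = 388.622 kg.
After the second burn: m = 388.622 × exp(−340/2069.9) = 388.622 × 0.84852 = 329.754 kg.
Total propellant = m₀ − m_final = 458 − 329.754 = 128.246 kg.

total propellant consumed ≈ 128 kg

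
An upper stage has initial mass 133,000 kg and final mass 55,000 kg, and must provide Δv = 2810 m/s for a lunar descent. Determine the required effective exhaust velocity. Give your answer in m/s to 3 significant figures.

ln(m₀/m_f) = ln(133000/55000) = ln(2.418) = 0.8830.
v_e = Δv / ln(m₀/m_f) = 2810 / 0.8830 = 3182.3 m/s.

v_e ≈ 3180 m/s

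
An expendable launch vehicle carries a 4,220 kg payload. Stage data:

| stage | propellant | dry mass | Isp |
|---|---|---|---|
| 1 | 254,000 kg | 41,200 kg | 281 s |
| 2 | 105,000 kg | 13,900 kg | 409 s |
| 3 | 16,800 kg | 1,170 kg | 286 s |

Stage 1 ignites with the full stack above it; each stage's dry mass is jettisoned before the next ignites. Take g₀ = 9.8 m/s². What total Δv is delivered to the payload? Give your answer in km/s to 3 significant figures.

Ignition mass of stage 1 = 254,000+41,200 + 105,000+13,900 + 16,800+1,170 + 4,220 = 436,290 kg.
Stage 1: m₀ = 436,290 kg, m_f = 436,290 − 254,000 = 182,290 kg; Δv = 281×9.8×ln(2.393) = 2753.8×0.8727 ≈ 2403 m/s.
Stage 2: m₀ = 141,090 kg, m_f = 141,090 − 105,000 = 36,090 kg; Δv = 409×9.8×ln(3.909) = 4008.2×1.3634 ≈ 5465 m/s.
Stage 3: m₀ = 22,190 kg, m_f = 22,190 − 16,800 = 5,390 kg; Δv = 286×9.8×ln(4.117) = 2802.8×1.4151 ≈ 3966 m/s.
Total Δv = 2403 + 5465 + 3966 = 11834 m/s.

Δv ≈ 11.8 km/s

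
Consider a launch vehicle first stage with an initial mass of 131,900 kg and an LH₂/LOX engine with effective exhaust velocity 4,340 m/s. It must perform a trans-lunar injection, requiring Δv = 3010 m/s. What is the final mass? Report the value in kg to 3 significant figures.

final mass ≈ 65900 kg

m₀/m_f = exp(Δv / v_e) = exp(3010 / 4340.0) = exp(0.6935) = 2.0008.
m_f = m₀ / 2.0008 = 131,900 / 2.0008 = 65,923.6 kg.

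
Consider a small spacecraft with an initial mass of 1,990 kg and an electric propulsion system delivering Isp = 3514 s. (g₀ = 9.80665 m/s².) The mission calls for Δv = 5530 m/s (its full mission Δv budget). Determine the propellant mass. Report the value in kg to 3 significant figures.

propellant mass ≈ 295 kg

v_e = Isp · g₀ = 3514 × 9.80665 = 34460.6 m/s.
m₀/m_f = exp(Δv / v_e) = exp(5530 / 34460.6) = exp(0.1605) = 1.1741.
m_f = 1,990 / 1.1741 = 1,694.92 kg, so propellant = m₀ − m_f = 1,990 − 1,694.92 = 295.08 kg.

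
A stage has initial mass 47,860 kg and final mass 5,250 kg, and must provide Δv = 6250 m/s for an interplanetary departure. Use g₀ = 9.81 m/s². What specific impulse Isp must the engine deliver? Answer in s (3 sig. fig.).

Isp ≈ 288 s

ln(m₀/m_f) = ln(47860/5250) = ln(9.116) = 2.2101.
Rocket equation: v_e = Δv / ln(m₀/m_f) = 6250 / 2.2101 = 2828.0 m/s.
Isp = v_e / g₀ = 2828.0 / 9.81 = 288.3 s.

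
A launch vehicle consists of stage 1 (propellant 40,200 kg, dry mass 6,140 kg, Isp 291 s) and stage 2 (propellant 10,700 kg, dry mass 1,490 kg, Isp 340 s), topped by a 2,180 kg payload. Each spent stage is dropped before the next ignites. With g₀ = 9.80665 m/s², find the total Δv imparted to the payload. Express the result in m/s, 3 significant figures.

Δv ≈ 7650 m/s

Ignition mass of stage 1 = 40,200+6,140 + 10,700+1,490 + 2,180 = 60,710 kg.
Stage 1: m₀ = 60,710 kg, m_f = 60,710 − 40,200 = 20,510 kg; Δv = 291×9.80665×ln(2.96) = 2853.7×1.0852 ≈ 3097 m/s.
Stage 2: m₀ = 14,370 kg, m_f = 14,370 − 10,700 = 3,670 kg; Δv = 340×9.80665×ln(3.916) = 3334.3×1.3650 ≈ 4551 m/s.
Total Δv = 3097 + 4551 = 7648 m/s.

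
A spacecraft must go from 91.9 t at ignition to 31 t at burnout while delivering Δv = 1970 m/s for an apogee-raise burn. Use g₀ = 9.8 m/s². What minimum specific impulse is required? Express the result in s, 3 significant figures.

Isp ≈ 185 s

ln(m₀/m_f) = ln(91900/31000) = ln(2.965) = 1.0867.
By the Tsiolkovsky rocket equation, v_e = Δv / ln(m₀/m_f) = 1970 / 1.0867 = 1812.8 m/s.
Isp = v_e / g₀ = 1812.8 / 9.8 = 185.0 s.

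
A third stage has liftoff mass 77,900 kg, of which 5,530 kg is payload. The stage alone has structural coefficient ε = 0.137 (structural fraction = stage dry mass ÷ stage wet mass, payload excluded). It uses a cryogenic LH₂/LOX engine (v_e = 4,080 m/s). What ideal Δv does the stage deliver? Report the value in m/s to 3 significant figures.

Δv ≈ 6600 m/s

Stage wet mass = m₀ − payload = 77,900 − 5,530 = 72,370 kg.
Stage dry mass = ε × stage wet mass = 0.137 × 72,370 = 9,914.69 kg.
Burnout mass m_f = stage dry + payload = 9,914.69 + 5,530 = 15,444.69 kg.
Δv = v_e · ln(77,900/15,444.69) = 4080.0 × ln(5.044) = 4080.0 × 1.6182 ≈ 6602 m/s.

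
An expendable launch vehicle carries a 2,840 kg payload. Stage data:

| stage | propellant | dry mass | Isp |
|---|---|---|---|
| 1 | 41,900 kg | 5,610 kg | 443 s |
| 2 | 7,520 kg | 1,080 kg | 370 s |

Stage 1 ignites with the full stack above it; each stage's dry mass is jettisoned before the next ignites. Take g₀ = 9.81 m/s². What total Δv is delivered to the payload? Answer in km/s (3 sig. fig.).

Δv ≈ 9.28 km/s

Ignition mass of stage 1 = 41,900+5,610 + 7,520+1,080 + 2,840 = 58,950 kg.
Stage 1: m₀ = 58,950 kg, m_f = 58,950 − 41,900 = 17,050 kg; Δv = 443×9.81×ln(3.457) = 4345.8×1.2405 ≈ 5391 m/s.
Stage 2: m₀ = 11,440 kg, m_f = 11,440 − 7,520 = 3,920 kg; Δv = 370×9.81×ln(2.918) = 3629.7×1.0710 ≈ 3887 m/s.
Total Δv = 5391 + 3887 = 9278 m/s.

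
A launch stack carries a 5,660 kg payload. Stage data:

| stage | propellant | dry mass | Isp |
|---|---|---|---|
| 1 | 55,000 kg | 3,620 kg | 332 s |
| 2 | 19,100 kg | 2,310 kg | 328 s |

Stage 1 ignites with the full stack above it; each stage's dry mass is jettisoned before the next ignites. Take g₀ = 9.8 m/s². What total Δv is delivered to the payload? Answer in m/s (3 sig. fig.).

Δv ≈ 7270 m/s

Ignition mass of stage 1 = 55,000+3,620 + 19,100+2,310 + 5,660 = 85,690 kg.
Stage 1: m₀ = 85,690 kg, m_f = 85,690 − 55,000 = 30,690 kg; Δv = 332×9.8×ln(2.792) = 3253.6×1.0268 ≈ 3341 m/s.
Stage 2: m₀ = 27,070 kg, m_f = 27,070 − 19,100 = 7,970 kg; Δv = 328×9.8×ln(3.396) = 3214.4×1.2227 ≈ 3930 m/s.
Total Δv = 3341 + 3930 = 7271 m/s.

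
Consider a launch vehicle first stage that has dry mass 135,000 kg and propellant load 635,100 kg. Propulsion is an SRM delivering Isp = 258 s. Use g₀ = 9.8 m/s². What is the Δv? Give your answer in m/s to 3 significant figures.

Δv ≈ 4400 m/s

v_e = Isp · g₀ = 258 × 9.8 = 2528.4 m/s.
m₀ = m_dry + m_prop = 135,000 + 635,100 = 770,100 kg.
Δv = v_e · ln(m₀/m_f) = 2528.4 × ln(5.704) = 2528.4 × 1.7412 ≈ 4402.6 m/s.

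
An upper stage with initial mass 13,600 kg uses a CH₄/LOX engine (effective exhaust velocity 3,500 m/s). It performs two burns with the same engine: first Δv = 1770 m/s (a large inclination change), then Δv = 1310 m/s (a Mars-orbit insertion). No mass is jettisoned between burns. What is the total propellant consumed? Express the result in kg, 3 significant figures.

After the first burn: m = 13600 × exp(−1770/3500.0) = 13600 × 0.60307 = 8,201.75 kg.
After the second burn: m = 8,201.75 × exp(−1310/3500.0) = 8,201.75 × 0.68778 = 5,641 kg.
Total propellant = m₀ − m_final = 13600 − 5,641 = 7,959 kg.

total propellant consumed ≈ 7960 kg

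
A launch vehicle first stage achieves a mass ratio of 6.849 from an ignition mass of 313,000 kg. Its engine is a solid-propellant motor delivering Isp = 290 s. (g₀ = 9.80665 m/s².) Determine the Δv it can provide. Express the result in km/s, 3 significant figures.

Δv ≈ 5.47 km/s

v_e = Isp · g₀ = 290 × 9.80665 = 2843.9 m/s.
Δv = v_e · ln(6.849) = 2843.9 × 1.9241 ≈ 5472.0 m/s.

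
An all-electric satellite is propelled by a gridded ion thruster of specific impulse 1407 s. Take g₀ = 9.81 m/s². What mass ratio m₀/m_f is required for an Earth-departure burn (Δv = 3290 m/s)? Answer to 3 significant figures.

v_e = Isp · g₀ = 1407 × 9.81 = 13802.7 m/s.
Using Δv = v_e ln(m₀/m_f): m₀/m_f = exp(Δv / v_e) = exp(3290 / 13802.7) = exp(0.2384) = 1.2692.

mass ratio ≈ 1.27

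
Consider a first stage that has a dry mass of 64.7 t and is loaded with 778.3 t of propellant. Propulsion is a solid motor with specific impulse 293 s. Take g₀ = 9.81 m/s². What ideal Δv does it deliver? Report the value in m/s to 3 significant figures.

Δv ≈ 7380 m/s

v_e = Isp · g₀ = 293 × 9.81 = 2874.3 m/s.
m₀ = m_dry + m_prop = 64.7 + 778.3 = 843 t.
Δv = v_e · ln(m₀/m_f) = 2874.3 × ln(13.03) = 2874.3 × 2.5672 ≈ 7379.0 m/s.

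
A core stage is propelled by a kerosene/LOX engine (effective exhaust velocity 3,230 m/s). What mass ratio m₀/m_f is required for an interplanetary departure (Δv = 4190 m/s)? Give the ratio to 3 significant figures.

mass ratio ≈ 3.66

m₀/m_f = exp(Δv / v_e) = exp(4190 / 3230.0) = exp(1.2972) = 3.6591.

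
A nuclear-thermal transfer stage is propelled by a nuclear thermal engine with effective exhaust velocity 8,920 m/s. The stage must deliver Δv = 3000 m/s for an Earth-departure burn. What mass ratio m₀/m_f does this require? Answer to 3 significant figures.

mass ratio ≈ 1.40

Using Δv = v_e ln(m₀/m_f): m₀/m_f = exp(Δv / v_e) = exp(3000 / 8920.0) = exp(0.3363) = 1.3998.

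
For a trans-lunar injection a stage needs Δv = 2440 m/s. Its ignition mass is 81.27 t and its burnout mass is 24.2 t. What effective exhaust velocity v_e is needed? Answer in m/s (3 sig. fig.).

v_e ≈ 2010 m/s

ln(m₀/m_f) = ln(81270/24200) = ln(3.358) = 1.2114.
Rocket equation: v_e = Δv / ln(m₀/m_f) = 2440 / 1.2114 = 2014.2 m/s.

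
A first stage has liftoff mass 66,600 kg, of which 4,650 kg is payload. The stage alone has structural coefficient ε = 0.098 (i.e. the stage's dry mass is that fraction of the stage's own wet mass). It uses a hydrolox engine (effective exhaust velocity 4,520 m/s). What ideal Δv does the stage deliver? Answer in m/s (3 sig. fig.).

Stage wet mass = m₀ − payload = 66,600 − 4,650 = 61,950 kg.
Stage dry mass = ε × stage wet mass = 0.098 × 61,950 = 6,071.1 kg.
Burnout mass m_f = stage dry + payload = 6,071.1 + 4,650 = 10,721.1 kg.
Rocket equation: Δv = v_e · ln(66,600/10,721.1) = 4520.0 × ln(6.212) = 4520.0 × 1.8265 ≈ 8256 m/s.

Δv ≈ 8260 m/s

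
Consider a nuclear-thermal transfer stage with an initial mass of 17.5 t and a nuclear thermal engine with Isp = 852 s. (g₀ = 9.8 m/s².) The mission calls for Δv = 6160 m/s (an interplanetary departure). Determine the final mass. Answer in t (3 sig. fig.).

v_e = Isp · g₀ = 852 × 9.8 = 8349.6 m/s.
By the Tsiolkovsky rocket equation, m₀/m_f = exp(Δv / v_e) = exp(6160 / 8349.6) = exp(0.7378) = 2.0912.
m_f = m₀ / 2.0912 = 17.5 / 2.0912 = 8.3684 t.

final mass ≈ 8.37 t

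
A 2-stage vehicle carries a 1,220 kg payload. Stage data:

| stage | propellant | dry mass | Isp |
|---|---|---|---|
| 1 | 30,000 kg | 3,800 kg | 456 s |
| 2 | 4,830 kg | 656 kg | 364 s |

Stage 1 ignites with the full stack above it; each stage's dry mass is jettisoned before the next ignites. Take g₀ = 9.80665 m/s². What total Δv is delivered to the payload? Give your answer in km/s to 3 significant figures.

Ignition mass of stage 1 = 30,000+3,800 + 4,830+656 + 1,220 = 40,506 kg.
Stage 1: m₀ = 40,506 kg, m_f = 40,506 − 30,000 = 10,506 kg; Δv = 456×9.80665×ln(3.856) = 4471.8×1.3495 ≈ 6035 m/s.
Stage 2: m₀ = 6,706 kg, m_f = 6,706 − 4,830 = 1,876 kg; Δv = 364×9.80665×ln(3.575) = 3569.6×1.2739 ≈ 4547 m/s.
Total Δv = 6035 + 4547 = 10582 m/s.

Δv ≈ 10.6 km/s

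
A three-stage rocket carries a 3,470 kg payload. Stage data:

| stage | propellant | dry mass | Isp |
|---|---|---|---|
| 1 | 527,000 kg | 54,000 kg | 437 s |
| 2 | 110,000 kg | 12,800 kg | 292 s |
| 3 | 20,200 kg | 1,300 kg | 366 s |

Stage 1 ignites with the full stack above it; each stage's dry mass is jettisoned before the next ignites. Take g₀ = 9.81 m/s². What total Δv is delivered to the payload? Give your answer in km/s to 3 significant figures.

Δv ≈ 15.4 km/s

Ignition mass of stage 1 = 527,000+54,000 + 110,000+12,800 + 20,200+1,300 + 3,470 = 728,770 kg.
Stage 1: m₀ = 728,770 kg, m_f = 728,770 − 527,000 = 201,770 kg; Δv = 437×9.81×ln(3.612) = 4287.0×1.2842 ≈ 5505 m/s.
Stage 2: m₀ = 147,770 kg, m_f = 147,770 − 110,000 = 37,770 kg; Δv = 292×9.81×ln(3.912) = 2864.5×1.3641 ≈ 3908 m/s.
Stage 3: m₀ = 24,970 kg, m_f = 24,970 − 20,200 = 4,770 kg; Δv = 366×9.81×ln(5.235) = 3590.5×1.6553 ≈ 5943 m/s.
Total Δv = 5505 + 3908 + 5943 = 15356 m/s.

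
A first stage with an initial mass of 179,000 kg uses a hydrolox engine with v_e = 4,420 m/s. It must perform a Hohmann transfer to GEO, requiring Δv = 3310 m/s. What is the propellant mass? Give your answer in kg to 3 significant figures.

From the ideal rocket equation, m₀/m_f = exp(Δv / v_e) = exp(3310 / 4420.0) = exp(0.7489) = 2.1146.
m_f = 179,000 / 2.1146 = 84,649.6 kg, so propellant = m₀ − m_f = 179,000 − 84,649.6 = 94,350.4 kg.

propellant mass ≈ 94400 kg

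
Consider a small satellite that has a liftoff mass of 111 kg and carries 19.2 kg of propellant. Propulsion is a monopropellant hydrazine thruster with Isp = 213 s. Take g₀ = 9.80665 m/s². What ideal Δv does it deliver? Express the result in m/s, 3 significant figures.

v_e = Isp · g₀ = 213 × 9.80665 = 2088.8 m/s.
m_f = m₀ − m_prop = 111 − 19.2 = 91.8 kg.
By the Tsiolkovsky rocket equation, Δv = v_e · ln(m₀/m_f) = 2088.8 × ln(1.209) = 2088.8 × 0.1899 ≈ 396.7 m/s.

Δv ≈ 397 m/s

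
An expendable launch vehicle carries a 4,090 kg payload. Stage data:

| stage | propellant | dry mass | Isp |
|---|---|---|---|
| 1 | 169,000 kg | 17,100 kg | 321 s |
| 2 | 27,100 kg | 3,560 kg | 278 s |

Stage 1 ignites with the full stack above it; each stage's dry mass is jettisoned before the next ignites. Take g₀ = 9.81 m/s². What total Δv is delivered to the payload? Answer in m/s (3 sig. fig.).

Ignition mass of stage 1 = 169,000+17,100 + 27,100+3,560 + 4,090 = 220,850 kg.
Stage 1: m₀ = 220,850 kg, m_f = 220,850 − 169,000 = 51,850 kg; Δv = 321×9.81×ln(4.259) = 3149.0×1.4491 ≈ 4563 m/s.
Stage 2: m₀ = 34,750 kg, m_f = 34,750 − 27,100 = 7,650 kg; Δv = 278×9.81×ln(4.542) = 2727.2×1.5135 ≈ 4128 m/s.
Total Δv = 4563 + 4128 = 8691 m/s.

Δv ≈ 8690 m/s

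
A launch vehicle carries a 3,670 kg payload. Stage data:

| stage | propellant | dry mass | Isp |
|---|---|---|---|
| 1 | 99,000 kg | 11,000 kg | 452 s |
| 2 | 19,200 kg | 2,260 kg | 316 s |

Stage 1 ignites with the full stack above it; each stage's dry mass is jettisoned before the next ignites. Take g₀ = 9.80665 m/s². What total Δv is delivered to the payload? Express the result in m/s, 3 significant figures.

Ignition mass of stage 1 = 99,000+11,000 + 19,200+2,260 + 3,670 = 135,130 kg.
Stage 1: m₀ = 135,130 kg, m_f = 135,130 − 99,000 = 36,130 kg; Δv = 452×9.80665×ln(3.74) = 4432.6×1.3191 ≈ 5847 m/s.
Stage 2: m₀ = 25,130 kg, m_f = 25,130 − 19,200 = 5,930 kg; Δv = 316×9.80665×ln(4.238) = 3098.9×1.4440 ≈ 4475 m/s.
Total Δv = 5847 + 4475 = 10322 m/s.

Δv ≈ 10300 m/s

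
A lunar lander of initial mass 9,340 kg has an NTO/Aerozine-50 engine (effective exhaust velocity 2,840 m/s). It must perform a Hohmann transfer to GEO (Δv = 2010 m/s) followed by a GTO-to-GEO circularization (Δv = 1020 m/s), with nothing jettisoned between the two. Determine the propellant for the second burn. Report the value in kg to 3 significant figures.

propellant for the second burn ≈ 1390 kg

After the first burn: m = 9340 × exp(−2010/2840.0) = 9340 × 0.49275 = 4,602.29 kg.
After the second burn: m = 4,602.29 × exp(−1020/2840.0) = 4,602.29 × 0.69827 = 3,213.64 kg.
Second-burn propellant = 4,602.29 − 3,213.64 = 1,388.65 kg.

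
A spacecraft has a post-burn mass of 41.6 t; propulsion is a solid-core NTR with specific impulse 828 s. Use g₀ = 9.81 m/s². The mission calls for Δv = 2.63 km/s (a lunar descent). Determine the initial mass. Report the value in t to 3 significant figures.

v_e = Isp · g₀ = 828 × 9.81 = 8122.7 m/s.
m₀/m_f = exp(Δv / v_e) = exp(2630 / 8122.7) = exp(0.3238) = 1.3823.
m₀ = m_f × 1.3823 = 41.6 × 1.3823 = 57.5037 t.

initial mass ≈ 57.5 t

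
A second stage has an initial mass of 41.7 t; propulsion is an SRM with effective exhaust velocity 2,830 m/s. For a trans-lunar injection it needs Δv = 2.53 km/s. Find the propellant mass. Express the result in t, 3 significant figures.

Using Δv = v_e ln(m₀/m_f): m₀/m_f = exp(Δv / v_e) = exp(2530 / 2830.0) = exp(0.8940) = 2.4449.
m_f = 41.7 / 2.4449 = 17.0559 t, so propellant = m₀ − m_f = 41.7 − 17.0559 = 24.6441 t.

propellant mass ≈ 24.6 t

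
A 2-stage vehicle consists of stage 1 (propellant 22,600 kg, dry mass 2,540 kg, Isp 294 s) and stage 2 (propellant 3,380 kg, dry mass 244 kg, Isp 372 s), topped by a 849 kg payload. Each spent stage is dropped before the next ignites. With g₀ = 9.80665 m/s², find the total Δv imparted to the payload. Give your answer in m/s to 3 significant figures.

Ignition mass of stage 1 = 22,600+2,540 + 3,380+244 + 849 = 29,613 kg.
Stage 1: m₀ = 29,613 kg, m_f = 29,613 − 22,600 = 7,013 kg; Δv = 294×9.80665×ln(4.223) = 2883.2×1.4404 ≈ 4153 m/s.
Stage 2: m₀ = 4,473 kg, m_f = 4,473 − 3,380 = 1,093 kg; Δv = 372×9.80665×ln(4.092) = 3648.1×1.4091 ≈ 5141 m/s.
Total Δv = 4153 + 5141 = 9294 m/s.

Δv ≈ 9290 m/s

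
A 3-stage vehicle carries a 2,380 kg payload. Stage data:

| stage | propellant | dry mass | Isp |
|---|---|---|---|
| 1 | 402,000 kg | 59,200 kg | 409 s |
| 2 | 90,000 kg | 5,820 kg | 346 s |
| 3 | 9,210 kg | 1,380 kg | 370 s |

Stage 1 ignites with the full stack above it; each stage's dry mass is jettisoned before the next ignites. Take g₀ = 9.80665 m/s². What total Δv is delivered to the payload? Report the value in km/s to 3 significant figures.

Δv ≈ 15.4 km/s

Ignition mass of stage 1 = 402,000+59,200 + 90,000+5,820 + 9,210+1,380 + 2,380 = 569,990 kg.
Stage 1: m₀ = 569,990 kg, m_f = 569,990 − 402,000 = 167,990 kg; Δv = 409×9.80665×ln(3.393) = 4010.9×1.2217 ≈ 4900 m/s.
Stage 2: m₀ = 108,790 kg, m_f = 108,790 − 90,000 = 18,790 kg; Δv = 346×9.80665×ln(5.79) = 3393.1×1.7561 ≈ 5959 m/s.
Stage 3: m₀ = 12,970 kg, m_f = 12,970 − 9,210 = 3,760 kg; Δv = 370×9.80665×ln(3.449) = 3628.5×1.2382 ≈ 4493 m/s.
Total Δv = 4900 + 5959 + 4493 = 15352 m/s.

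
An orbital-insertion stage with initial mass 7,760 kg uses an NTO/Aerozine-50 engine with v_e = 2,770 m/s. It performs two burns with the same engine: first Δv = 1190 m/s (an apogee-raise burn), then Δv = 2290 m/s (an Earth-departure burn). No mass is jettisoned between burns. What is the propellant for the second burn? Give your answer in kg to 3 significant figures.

After the first burn: m = 7760 × exp(−1190/2770.0) = 7760 × 0.65077 = 5,049.98 kg.
After the second burn: m = 5,049.98 × exp(−2290/2770.0) = 5,049.98 × 0.43748 = 2,209.27 kg.
Second-burn propellant = 5,049.98 − 2,209.27 = 2,840.71 kg.

propellant for the second burn ≈ 2840 kg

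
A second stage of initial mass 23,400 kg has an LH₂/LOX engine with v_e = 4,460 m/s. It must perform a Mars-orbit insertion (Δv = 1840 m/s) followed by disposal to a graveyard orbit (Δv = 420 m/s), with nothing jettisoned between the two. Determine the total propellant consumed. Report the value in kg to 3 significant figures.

total propellant consumed ≈ 9300 kg

After the first burn: m = 23400 × exp(−1840/4460.0) = 23400 × 0.66196 = 15,489.9 kg.
After the second burn: m = 15,489.9 × exp(−420/4460.0) = 15,489.9 × 0.91013 = 14,097.8 kg.
Total propellant = m₀ − m_final = 23400 − 14,097.8 = 9,302.2 kg.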